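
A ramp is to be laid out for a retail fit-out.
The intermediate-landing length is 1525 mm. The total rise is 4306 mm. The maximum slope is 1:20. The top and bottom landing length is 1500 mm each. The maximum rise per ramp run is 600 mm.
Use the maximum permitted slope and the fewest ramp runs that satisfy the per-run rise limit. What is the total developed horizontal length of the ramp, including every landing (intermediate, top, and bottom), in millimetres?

4306 / 600 = 7.18, so 8 ramp runs are needed. That means 7 intermediate landings.
Horizontal run for 4306 mm of rise at 1:20 is 4306 × 20 = 86120 mm.
Intermediate landings: 7 × 1525 = 10675 mm.
Top and bottom landings: 2 × 1500 = 3000 mm.
Total = 86120 + 10675 + 3000 = 99795 mm.

99795 mm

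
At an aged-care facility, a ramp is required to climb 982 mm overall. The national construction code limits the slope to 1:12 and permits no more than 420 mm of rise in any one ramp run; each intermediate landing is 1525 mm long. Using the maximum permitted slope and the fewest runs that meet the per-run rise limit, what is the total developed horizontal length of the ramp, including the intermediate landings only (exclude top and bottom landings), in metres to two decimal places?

14.83 m

At most 420 each: 982/420 = 2.34, giving 3 ramp runs. That means 2 intermediate landings.
Ramp run (horizontal) at 1:12: 982 × 12 = 11784 mm.
Intermediate landings: 2 × 1525 = 3050 mm.
Total developed length = 11784 + 3050 = 14834 mm.
= 14.83 m.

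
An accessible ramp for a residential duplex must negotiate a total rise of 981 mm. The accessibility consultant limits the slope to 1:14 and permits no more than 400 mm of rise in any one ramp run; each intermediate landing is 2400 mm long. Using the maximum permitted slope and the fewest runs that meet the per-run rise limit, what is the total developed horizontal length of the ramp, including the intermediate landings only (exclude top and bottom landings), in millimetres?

981 / 400 = 2.453 → round up to 3 ramp runs. That means 2 intermediate landings.
Horizontal run for 981 mm of rise at 1:14 is 981 × 14 = 13734 mm.
Intermediate landings: 2 × 2400 = 4800 mm.
Developed length = 13734 + 4800 = 18534 mm.

18534 mm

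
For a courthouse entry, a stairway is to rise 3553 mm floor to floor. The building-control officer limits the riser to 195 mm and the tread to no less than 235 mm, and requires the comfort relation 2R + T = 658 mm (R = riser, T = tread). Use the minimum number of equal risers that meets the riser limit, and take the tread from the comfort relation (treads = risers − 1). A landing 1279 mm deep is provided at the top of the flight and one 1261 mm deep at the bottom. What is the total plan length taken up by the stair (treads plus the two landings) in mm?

7652 mm

⌈3553/195⌉ = 19 risers.
Riser R = 3553 / 19 = 187 mm, within the 195 mm limit.
T = 658 − 2·187 = 284 mm, which satisfies the 235 mm minimum.
Treads = 19 − 1 = 18; going = 18 × 284 = 5112 mm.
Add landings: 5112 + 1279 + 1261 = 7652 mm.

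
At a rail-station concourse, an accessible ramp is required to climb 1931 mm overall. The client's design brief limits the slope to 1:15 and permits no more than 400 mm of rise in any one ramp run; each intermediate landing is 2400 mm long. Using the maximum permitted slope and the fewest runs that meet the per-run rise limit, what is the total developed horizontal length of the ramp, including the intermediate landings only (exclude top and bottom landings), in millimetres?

⌈1931/400⌉ = 5 ramp runs. That means 4 intermediate landings.
Horizontal run for 1931 mm of rise at 1:15 is 1931 × 15 = 28965 mm.
Intermediate landings: 4 × 2400 = 9600 mm.
Developed length = 28965 + 9600 = 38565 mm.

38565 mm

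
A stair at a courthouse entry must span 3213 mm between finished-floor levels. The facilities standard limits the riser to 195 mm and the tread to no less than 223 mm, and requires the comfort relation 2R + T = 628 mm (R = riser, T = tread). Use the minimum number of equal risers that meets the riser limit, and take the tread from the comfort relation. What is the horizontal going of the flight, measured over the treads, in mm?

⌈3213/195⌉ = 17 risers.
Riser R = 3213 / 17 = 189 mm, within the 195 mm limit.
From 2R + T = 628: T = 628 − 378 = 250 mm.
Treads = 17 − 1 = 16; going = 16 × 250 = 4000 mm.

4000 mm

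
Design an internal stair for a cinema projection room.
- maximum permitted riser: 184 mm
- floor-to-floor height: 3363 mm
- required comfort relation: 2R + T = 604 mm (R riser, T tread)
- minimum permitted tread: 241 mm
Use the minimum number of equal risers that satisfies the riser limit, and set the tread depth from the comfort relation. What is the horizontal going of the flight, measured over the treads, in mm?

4500 mm

At most 184 each: 3363/184 = 18.28, giving 19 risers.
Riser R = 3363 / 19 = 177 mm, within the 184 mm limit.
From 2R + T = 604: T = 604 − 354 = 250 mm.
Treads = 19 − 1 = 18; going = 18 × 250 = 4500 mm.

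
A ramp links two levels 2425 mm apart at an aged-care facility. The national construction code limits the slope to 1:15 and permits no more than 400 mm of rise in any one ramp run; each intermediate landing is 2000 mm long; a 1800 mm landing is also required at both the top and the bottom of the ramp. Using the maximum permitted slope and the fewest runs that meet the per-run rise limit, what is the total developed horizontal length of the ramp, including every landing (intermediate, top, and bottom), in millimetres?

2425 / 400 = 6.06, so 7 ramp runs are needed. That means 6 intermediate landings.
Horizontal run for 2425 mm of rise at 1:15 is 2425 × 15 = 36375 mm.
6 intermediate landings contribute 6 × 2000 = 12000 mm.
Top and bottom landings: 2 × 1800 = 3600 mm.
Total = 36375 + 12000 + 3600 = 51975 mm.

51975 mm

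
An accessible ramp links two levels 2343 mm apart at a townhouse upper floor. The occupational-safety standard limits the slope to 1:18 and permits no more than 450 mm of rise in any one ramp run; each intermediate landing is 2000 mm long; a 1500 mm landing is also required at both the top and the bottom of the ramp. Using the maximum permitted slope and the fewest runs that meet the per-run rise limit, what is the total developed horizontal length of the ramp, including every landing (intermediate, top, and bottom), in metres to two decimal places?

⌈2343/450⌉ = 6 ramp runs. That means 5 intermediate landings.
Ramp run (horizontal) at 1:18: 2343 × 18 = 42174 mm.
Intermediate landings: 5 × 2000 = 10000 mm.
Top and bottom landings: 2 × 1500 = 3000 mm.
Total = 42174 + 10000 + 3000 = 55174 mm.
= 55.17 m.

55.17 m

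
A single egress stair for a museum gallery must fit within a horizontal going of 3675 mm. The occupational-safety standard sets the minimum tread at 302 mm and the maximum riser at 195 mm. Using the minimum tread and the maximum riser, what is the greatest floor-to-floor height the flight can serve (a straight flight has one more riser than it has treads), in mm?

Treads that fit: ⌊3675 / 302⌋ = 12.
Risers = treads + 1 = 13.
Maximum height = 13 × 195 = 2535 mm.

2535 mm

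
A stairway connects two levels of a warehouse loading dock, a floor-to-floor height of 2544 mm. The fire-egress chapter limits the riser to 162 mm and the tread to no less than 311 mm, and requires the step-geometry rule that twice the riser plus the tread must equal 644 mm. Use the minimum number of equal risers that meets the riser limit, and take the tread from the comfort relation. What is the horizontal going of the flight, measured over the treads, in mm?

2544 / 162 = 15.704 → round up to 16 risers.
Riser R = 2544 / 16 = 159 mm, within the 162 mm limit.
Tread T = 644 − 2 × 159 = 326 mm (≥ 311 mm).
Going = (16 − 1) × 326 = 4890 mm.

4890 mm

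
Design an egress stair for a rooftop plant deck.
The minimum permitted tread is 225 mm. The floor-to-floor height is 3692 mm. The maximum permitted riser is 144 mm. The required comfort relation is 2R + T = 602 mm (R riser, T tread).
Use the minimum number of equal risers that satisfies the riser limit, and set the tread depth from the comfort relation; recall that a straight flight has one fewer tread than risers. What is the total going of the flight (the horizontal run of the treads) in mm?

7950 mm

⌈3692/144⌉ = 26 risers.
Each riser is 3692/26 = 142 mm (≤ 144 mm).
From 2R + T = 602: T = 602 − 284 = 318 mm.
Treads = 26 − 1 = 25; going = 25 × 318 = 7950 mm.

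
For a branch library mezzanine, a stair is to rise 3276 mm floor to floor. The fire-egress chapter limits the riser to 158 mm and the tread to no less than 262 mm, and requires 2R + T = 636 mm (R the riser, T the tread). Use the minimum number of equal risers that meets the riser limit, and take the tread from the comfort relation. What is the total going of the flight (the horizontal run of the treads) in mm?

6480 mm

⌈3276/158⌉ = 21 risers.
Riser R = 3276 / 21 = 156 mm, within the 158 mm limit.
Tread T = 636 − 2 × 156 = 324 mm (≥ 262 mm).
21 risers give 20 treads; going = 20 × 324 = 6480 mm.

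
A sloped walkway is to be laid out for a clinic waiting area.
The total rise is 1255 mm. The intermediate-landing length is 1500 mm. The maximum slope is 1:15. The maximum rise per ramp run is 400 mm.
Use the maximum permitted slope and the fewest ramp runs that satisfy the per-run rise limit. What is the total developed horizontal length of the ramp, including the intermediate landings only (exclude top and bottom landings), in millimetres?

23325 mm

1255 / 400 = 3.138 → round up to 4 ramp runs. That means 3 intermediate landings.
Ramp run (horizontal) at 1:15: 1255 × 15 = 18825 mm.
3 intermediate landings contribute 3 × 1500 = 4500 mm.
Total developed length = 18825 + 4500 = 23325 mm.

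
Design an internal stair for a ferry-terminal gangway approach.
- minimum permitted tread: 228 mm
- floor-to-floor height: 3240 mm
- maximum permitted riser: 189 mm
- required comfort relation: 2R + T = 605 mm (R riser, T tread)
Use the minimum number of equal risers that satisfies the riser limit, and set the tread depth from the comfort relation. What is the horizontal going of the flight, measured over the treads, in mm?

3240 / 189 = 17.14, so 18 risers are needed.
R = 3240 ÷ 18 = 180 mm.
From 2R + T = 605: T = 605 − 360 = 245 mm.
Going = (18 − 1) × 245 = 4165 mm.

4165 mm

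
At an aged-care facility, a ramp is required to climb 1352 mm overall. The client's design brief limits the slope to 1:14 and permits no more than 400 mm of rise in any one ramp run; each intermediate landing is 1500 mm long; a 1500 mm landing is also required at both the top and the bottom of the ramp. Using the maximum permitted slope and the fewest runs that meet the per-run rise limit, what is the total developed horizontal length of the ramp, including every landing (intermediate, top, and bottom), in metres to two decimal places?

26.43 m

1352 / 400 = 3.380 → round up to 4 ramp runs. That means 3 intermediate landings.
Horizontal run for 1352 mm of rise at 1:14 is 1352 × 14 = 18928 mm.
Intermediate landings: 3 × 1500 = 4500 mm.
Top and bottom landings: 2 × 1500 = 3000 mm.
Total = 18928 + 4500 + 3000 = 26428 mm.
= 26.43 m.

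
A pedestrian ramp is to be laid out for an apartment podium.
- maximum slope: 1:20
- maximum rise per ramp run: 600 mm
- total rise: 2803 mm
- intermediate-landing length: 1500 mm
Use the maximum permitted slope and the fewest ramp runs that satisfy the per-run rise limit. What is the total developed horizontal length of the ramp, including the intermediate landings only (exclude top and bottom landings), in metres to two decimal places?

62.06 m

2803 / 600 = 4.67, so 5 ramp runs are needed. That means 4 intermediate landings.
Ramp run (horizontal) at 1:20: 2803 × 20 = 56060 mm.
Intermediate landings: 4 × 1500 = 6000 mm.
Total developed length = 56060 + 6000 = 62060 mm.
= 62.06 m.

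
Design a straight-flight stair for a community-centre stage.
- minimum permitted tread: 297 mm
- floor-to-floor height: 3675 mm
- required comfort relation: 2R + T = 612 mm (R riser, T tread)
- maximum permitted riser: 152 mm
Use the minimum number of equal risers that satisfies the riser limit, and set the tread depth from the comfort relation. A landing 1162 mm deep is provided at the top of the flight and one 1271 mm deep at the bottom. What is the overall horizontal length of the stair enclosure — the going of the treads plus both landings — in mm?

10065 mm

3675 / 152 = 24.18, so 25 risers are needed.
Each riser is 3675/25 = 147 mm (≤ 152 mm).
From 2R + T = 612: T = 612 − 294 = 318 mm.
Treads = 25 − 1 = 24; going = 24 × 318 = 7632 mm.
Enclosure = 7632 + 1162 + 1271 = 10065 mm.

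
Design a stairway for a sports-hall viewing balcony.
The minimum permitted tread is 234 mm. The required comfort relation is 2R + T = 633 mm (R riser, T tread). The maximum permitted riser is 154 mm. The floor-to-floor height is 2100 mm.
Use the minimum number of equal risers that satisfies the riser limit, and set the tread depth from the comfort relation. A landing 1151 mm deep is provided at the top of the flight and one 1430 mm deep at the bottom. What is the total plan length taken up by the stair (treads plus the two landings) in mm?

6910 mm

2100 / 154 = 13.64, so 14 risers are needed.
R = 2100 ÷ 14 = 150 mm.
Tread T = 633 − 2 × 150 = 333 mm (≥ 234 mm).
Going = (14 − 1) × 333 = 4329 mm.
Enclosure = 4329 + 1151 + 1430 = 6910 mm.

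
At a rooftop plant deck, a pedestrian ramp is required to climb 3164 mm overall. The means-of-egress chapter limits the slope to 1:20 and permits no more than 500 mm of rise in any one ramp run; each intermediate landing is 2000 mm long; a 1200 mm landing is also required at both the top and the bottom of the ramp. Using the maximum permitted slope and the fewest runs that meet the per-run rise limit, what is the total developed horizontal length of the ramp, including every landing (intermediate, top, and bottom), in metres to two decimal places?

77.68 m

⌈3164/500⌉ = 7 ramp runs. That means 6 intermediate landings.
Ramp run (horizontal) at 1:20: 3164 × 20 = 63280 mm.
6 intermediate landings contribute 6 × 2000 = 12000 mm.
Top and bottom landings: 2 × 1200 = 2400 mm.
Total = 63280 + 12000 + 2400 = 77680 mm.
= 77.68 m.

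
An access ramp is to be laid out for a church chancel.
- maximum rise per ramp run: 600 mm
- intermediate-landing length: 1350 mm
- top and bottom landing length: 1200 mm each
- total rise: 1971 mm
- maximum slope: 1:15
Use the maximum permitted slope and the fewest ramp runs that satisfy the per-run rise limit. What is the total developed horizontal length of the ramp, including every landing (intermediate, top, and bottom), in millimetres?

⌈1971/600⌉ = 4 ramp runs. That means 3 intermediate landings.
Horizontal run for 1971 mm of rise at 1:15 is 1971 × 15 = 29565 mm.
Intermediate landings: 3 × 1350 = 4050 mm.
Top and bottom landings: 2 × 1200 = 2400 mm.
Total = 29565 + 4050 + 2400 = 36015 mm.

36015 mm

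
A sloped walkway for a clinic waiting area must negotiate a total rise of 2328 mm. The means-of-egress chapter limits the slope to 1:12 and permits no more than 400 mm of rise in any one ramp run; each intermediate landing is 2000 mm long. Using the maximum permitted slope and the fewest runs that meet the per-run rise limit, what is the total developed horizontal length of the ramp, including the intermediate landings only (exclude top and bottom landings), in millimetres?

37936 mm

⌈2328/400⌉ = 6 ramp runs. That means 5 intermediate landings.
Horizontal run for 2328 mm of rise at 1:12 is 2328 × 12 = 27936 mm.
5 intermediate landings contribute 5 × 2000 = 10000 mm.
Total developed length = 27936 + 10000 = 37936 mm.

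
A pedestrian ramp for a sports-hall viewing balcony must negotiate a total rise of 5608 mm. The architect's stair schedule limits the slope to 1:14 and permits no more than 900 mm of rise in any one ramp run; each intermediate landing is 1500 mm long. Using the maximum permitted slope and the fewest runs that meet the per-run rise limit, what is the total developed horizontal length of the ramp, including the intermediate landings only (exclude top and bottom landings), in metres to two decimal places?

87.51 m

5608 / 900 = 6.231 → round up to 7 ramp runs. That means 6 intermediate landings.
Ramp run (horizontal) at 1:14: 5608 × 14 = 78512 mm.
Intermediate landings: 6 × 1500 = 9000 mm.
Total developed length = 78512 + 9000 = 87512 mm.
= 87.51 m.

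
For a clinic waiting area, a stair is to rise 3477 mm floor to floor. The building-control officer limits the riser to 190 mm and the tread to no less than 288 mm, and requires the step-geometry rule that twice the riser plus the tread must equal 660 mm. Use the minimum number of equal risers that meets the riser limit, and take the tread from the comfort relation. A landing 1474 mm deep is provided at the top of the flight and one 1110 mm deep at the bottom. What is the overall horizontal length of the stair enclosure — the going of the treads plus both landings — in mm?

3477 / 190 = 18.300 → round up to 19 risers.
Riser R = 3477 / 19 = 183 mm, within the 190 mm limit.
From 2R + T = 660: T = 660 − 366 = 294 mm.
Treads = 19 − 1 = 18; going = 18 × 294 = 5292 mm.
Enclosure = 5292 + 1474 + 1110 = 7876 mm.

7876 mm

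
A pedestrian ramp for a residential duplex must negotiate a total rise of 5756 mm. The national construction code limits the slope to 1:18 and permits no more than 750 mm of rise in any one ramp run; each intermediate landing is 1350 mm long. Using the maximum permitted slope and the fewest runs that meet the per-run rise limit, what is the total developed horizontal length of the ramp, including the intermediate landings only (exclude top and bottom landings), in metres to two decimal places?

113.06 m

At most 750 each: 5756/750 = 7.67, giving 8 ramp runs. That means 7 intermediate landings.
Horizontal run for 5756 mm of rise at 1:18 is 5756 × 18 = 103608 mm.
Intermediate landings: 7 × 1350 = 9450 mm.
Total developed length = 103608 + 9450 = 113058 mm.
= 113.06 m.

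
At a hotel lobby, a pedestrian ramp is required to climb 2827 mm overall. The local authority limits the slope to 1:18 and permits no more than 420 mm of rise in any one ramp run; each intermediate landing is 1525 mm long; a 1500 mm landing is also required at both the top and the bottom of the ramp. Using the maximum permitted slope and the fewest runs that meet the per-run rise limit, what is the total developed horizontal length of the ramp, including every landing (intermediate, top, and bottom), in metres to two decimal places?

At most 420 each: 2827/420 = 6.73, giving 7 ramp runs. That means 6 intermediate landings.
Ramp run (horizontal) at 1:18: 2827 × 18 = 50886 mm.
Intermediate landings: 6 × 1525 = 9150 mm.
Top and bottom landings: 2 × 1500 = 3000 mm.
Total = 50886 + 9150 + 3000 = 63036 mm.
= 63.04 m.

63.04 m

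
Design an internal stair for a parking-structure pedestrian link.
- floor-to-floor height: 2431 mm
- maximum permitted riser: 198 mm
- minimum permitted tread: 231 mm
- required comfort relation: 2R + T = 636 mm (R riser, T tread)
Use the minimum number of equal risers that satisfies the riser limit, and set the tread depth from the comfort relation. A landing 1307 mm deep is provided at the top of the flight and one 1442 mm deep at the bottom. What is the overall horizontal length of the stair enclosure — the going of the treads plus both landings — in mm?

5893 mm

At most 198 each: 2431/198 = 12.28, giving 13 risers.
R = 2431 ÷ 13 = 187 mm.
Tread T = 636 − 2 × 187 = 262 mm (≥ 231 mm).
13 risers give 12 treads; going = 12 × 262 = 3144 mm.
Enclosure = 3144 + 1307 + 1442 = 5893 mm.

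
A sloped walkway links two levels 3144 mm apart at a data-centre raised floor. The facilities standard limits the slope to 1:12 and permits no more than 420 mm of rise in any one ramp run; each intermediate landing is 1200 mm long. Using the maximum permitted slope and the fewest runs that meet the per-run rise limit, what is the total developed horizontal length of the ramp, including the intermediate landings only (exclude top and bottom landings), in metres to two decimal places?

46.13 m

At most 420 each: 3144/420 = 7.49, giving 8 ramp runs. That means 7 intermediate landings.
Ramp run (horizontal) at 1:12: 3144 × 12 = 37728 mm.
Intermediate landings: 7 × 1200 = 8400 mm.
Total developed length = 37728 + 8400 = 46128 mm.
= 46.13 m.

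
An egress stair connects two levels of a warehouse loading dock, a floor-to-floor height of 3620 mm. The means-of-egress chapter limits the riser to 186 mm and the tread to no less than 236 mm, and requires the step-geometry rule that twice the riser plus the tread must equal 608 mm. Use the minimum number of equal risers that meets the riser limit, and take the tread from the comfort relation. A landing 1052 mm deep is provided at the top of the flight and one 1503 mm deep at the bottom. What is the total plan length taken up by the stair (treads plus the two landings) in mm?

7229 mm

⌈3620/186⌉ = 20 risers.
R = 3620 ÷ 20 = 181 mm.
Tread T = 608 − 2 × 181 = 246 mm (≥ 236 mm).
Treads = 20 − 1 = 19; going = 19 × 246 = 4674 mm.
Enclosure = 4674 + 1052 + 1503 = 7229 mm.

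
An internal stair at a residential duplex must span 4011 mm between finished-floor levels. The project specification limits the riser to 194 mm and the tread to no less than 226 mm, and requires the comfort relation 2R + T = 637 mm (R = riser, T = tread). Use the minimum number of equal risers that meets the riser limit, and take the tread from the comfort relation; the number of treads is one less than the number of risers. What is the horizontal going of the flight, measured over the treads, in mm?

5100 mm

4011 / 194 = 20.68, so 21 risers are needed.
R = 4011 ÷ 21 = 191 mm.
T = 637 − 2·191 = 255 mm, which satisfies the 226 mm minimum.
Going = (21 − 1) × 255 = 5100 mm.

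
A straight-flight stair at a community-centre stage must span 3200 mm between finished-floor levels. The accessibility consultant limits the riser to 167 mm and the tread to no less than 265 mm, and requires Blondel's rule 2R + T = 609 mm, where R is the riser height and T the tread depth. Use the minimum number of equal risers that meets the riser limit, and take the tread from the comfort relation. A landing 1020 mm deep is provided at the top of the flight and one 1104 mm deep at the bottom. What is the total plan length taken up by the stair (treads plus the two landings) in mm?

7615 mm

3200 / 167 = 19.16, so 20 risers are needed.
Each riser is 3200/20 = 160 mm (≤ 167 mm).
From 2R + T = 609: T = 609 − 320 = 289 mm.
Going = (20 − 1) × 289 = 5491 mm.
Add landings: 5491 + 1020 + 1104 = 7615 mm.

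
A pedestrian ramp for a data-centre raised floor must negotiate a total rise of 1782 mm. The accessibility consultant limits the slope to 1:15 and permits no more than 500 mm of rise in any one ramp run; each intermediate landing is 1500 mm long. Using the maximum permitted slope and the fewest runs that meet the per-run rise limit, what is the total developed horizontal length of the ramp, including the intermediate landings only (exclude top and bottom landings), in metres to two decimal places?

⌈1782/500⌉ = 4 ramp runs. That means 3 intermediate landings.
Horizontal run for 1782 mm of rise at 1:15 is 1782 × 15 = 26730 mm.
3 intermediate landings contribute 3 × 1500 = 4500 mm.
Total developed length = 26730 + 4500 = 31230 mm.
= 31.23 m.

31.23 m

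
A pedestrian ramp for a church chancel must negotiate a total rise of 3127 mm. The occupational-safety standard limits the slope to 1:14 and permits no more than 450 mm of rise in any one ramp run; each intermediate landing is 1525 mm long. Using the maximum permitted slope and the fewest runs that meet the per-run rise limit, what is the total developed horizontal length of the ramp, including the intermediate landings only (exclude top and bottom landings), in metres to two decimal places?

52.93 m

At most 450 each: 3127/450 = 6.95, giving 7 ramp runs. That means 6 intermediate landings.
Ramp run (horizontal) at 1:14: 3127 × 14 = 43778 mm.
6 intermediate landings contribute 6 × 1525 = 9150 mm.
Total developed length = 43778 + 9150 = 52928 mm.
= 52.93 m.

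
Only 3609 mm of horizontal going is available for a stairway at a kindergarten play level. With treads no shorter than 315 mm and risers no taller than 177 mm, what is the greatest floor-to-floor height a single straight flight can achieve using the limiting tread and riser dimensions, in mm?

3609 / 315 = 11.46, so 11 treads fit.
Risers = treads + 1 = 12.
Maximum height = 12 × 177 = 2124 mm.

2124 mm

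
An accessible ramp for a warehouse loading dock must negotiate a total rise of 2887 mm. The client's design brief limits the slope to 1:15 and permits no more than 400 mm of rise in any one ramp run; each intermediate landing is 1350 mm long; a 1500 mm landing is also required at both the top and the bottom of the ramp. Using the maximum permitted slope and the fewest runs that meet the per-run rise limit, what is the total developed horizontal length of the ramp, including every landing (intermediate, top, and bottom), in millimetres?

55755 mm

⌈2887/400⌉ = 8 ramp runs. That means 7 intermediate landings.
Ramp run (horizontal) at 1:15: 2887 × 15 = 43305 mm.
Intermediate landings: 7 × 1350 = 9450 mm.
Top and bottom landings: 2 × 1500 = 3000 mm.
Total = 43305 + 9450 + 3000 = 55755 mm.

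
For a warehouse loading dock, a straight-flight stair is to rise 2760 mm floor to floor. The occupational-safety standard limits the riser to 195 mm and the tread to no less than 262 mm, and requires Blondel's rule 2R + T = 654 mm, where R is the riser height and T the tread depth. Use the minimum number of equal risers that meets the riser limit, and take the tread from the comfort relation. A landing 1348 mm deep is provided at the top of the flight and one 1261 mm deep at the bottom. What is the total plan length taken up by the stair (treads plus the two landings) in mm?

2760 / 195 = 14.15, so 15 risers are needed.
Riser R = 2760 / 15 = 184 mm, within the 195 mm limit.
T = 654 − 2·184 = 286 mm, which satisfies the 262 mm minimum.
15 risers give 14 treads; going = 14 × 286 = 4004 mm.
Add landings: 4004 + 1348 + 1261 = 6613 mm.

6613 mm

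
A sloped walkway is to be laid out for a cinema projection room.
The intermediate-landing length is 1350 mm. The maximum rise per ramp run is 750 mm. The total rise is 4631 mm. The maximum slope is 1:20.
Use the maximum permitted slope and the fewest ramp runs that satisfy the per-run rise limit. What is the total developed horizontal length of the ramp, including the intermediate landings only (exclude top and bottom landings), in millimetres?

4631 / 750 = 6.17, so 7 ramp runs are needed. That means 6 intermediate landings.
Horizontal run for 4631 mm of rise at 1:20 is 4631 × 20 = 92620 mm.
Intermediate landings: 6 × 1350 = 8100 mm.
Total developed length = 92620 + 8100 = 100720 mm.

100720 mm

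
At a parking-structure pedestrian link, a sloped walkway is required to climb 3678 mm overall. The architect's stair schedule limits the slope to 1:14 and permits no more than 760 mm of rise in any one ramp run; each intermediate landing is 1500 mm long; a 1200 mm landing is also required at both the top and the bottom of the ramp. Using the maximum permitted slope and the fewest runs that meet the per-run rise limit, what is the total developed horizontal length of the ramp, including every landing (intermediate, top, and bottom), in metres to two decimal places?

59.89 m

At most 760 each: 3678/760 = 4.84, giving 5 ramp runs. That means 4 intermediate landings.
Horizontal run for 3678 mm of rise at 1:14 is 3678 × 14 = 51492 mm.
4 intermediate landings contribute 4 × 1500 = 6000 mm.
Top and bottom landings: 2 × 1200 = 2400 mm.
Total = 51492 + 6000 + 2400 = 59892 mm.
= 59.89 m.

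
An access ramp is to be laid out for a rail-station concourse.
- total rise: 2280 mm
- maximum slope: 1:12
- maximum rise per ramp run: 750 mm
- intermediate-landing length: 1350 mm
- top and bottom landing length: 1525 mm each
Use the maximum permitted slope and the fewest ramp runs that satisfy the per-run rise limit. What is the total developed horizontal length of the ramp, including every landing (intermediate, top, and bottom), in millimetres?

34460 mm

2280 / 750 = 3.04, so 4 ramp runs are needed. That means 3 intermediate landings.
Horizontal run for 2280 mm of rise at 1:12 is 2280 × 12 = 27360 mm.
3 intermediate landings contribute 3 × 1350 = 4050 mm.
Top and bottom landings: 2 × 1525 = 3050 mm.
Total = 27360 + 4050 + 3050 = 34460 mm.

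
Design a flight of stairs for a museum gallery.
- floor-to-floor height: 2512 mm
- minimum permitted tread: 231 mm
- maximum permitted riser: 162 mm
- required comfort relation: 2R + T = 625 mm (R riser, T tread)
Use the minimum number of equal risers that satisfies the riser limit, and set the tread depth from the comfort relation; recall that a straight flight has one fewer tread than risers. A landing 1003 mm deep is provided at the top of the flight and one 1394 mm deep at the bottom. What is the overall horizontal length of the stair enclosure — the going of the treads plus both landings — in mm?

2512 / 162 = 15.506 → round up to 16 risers.
Each riser is 2512/16 = 157 mm (≤ 162 mm).
From 2R + T = 625: T = 625 − 314 = 311 mm.
16 risers give 15 treads; going = 15 × 311 = 4665 mm.
Enclosure = 4665 + 1003 + 1394 = 7062 mm.

7062 mm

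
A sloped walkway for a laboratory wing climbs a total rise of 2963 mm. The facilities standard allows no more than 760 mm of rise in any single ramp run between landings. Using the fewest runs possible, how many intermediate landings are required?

3 intermediate landings

2963 / 760 = 3.90, so 4 ramp runs are needed.
4 runs are separated by 3 intermediate landings.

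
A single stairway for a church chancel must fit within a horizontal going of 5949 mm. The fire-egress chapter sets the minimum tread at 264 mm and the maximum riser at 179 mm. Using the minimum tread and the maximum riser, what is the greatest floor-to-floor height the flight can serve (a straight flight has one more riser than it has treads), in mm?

4117 mm

5949 / 264 = 22.53, so 22 treads fit.
Risers = treads + 1 = 23.
Maximum height = 23 × 179 = 4117 mm.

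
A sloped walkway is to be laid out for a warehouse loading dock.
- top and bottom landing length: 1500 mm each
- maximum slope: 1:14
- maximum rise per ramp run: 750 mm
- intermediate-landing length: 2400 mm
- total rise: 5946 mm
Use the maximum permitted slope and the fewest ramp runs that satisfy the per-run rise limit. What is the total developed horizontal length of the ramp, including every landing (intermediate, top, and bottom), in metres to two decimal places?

103.04 m

5946 / 750 = 7.93, so 8 ramp runs are needed. That means 7 intermediate landings.
Ramp run (horizontal) at 1:14: 5946 × 14 = 83244 mm.
7 intermediate landings contribute 7 × 2400 = 16800 mm.
Top and bottom landings: 2 × 1500 = 3000 mm.
Total = 83244 + 16800 + 3000 = 103044 mm.
= 103.04 m.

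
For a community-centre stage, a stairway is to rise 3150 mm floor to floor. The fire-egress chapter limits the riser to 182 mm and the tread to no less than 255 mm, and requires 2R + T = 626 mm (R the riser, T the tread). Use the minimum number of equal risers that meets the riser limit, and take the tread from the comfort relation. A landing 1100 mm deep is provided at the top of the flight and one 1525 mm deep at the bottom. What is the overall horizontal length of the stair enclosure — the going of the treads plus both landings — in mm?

3150 / 182 = 17.308 → round up to 18 risers.
Riser R = 3150 / 18 = 175 mm, within the 182 mm limit.
T = 626 − 2·175 = 276 mm, which satisfies the 255 mm minimum.
Going = (18 − 1) × 276 = 4692 mm.
Enclosure = 4692 + 1100 + 1525 = 7317 mm.

7317 mm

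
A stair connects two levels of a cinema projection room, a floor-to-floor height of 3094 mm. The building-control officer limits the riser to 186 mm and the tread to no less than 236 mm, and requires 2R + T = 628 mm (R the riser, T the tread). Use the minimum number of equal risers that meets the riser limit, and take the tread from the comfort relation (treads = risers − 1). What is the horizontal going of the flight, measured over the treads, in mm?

3094 / 186 = 16.63, so 17 risers are needed.
Riser R = 3094 / 17 = 182 mm, within the 186 mm limit.
T = 628 − 2·182 = 264 mm, which satisfies the 236 mm minimum.
Going = (17 − 1) × 264 = 4224 mm.

4224 mm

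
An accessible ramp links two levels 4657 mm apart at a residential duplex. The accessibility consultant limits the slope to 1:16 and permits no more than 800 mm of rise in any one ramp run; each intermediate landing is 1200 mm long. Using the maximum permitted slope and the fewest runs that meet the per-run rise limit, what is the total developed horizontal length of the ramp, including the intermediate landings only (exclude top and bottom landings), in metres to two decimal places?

4657 / 800 = 5.82, so 6 ramp runs are needed. That means 5 intermediate landings.
Horizontal run for 4657 mm of rise at 1:16 is 4657 × 16 = 74512 mm.
Intermediate landings: 5 × 1200 = 6000 mm.
Developed length = 74512 + 6000 = 80512 mm.
= 80.51 m.

80.51 m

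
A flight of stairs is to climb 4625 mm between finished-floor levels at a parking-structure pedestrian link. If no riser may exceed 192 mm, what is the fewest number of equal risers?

4625 / 192 = 24.089 → round up to 25 risers.

25 risers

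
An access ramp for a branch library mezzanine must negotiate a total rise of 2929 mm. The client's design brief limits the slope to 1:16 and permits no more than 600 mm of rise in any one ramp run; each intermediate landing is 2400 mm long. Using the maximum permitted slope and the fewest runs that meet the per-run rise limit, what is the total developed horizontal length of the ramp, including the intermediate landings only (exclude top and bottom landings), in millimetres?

56464 mm

At most 600 each: 2929/600 = 4.88, giving 5 ramp runs. That means 4 intermediate landings.
Ramp run (horizontal) at 1:16: 2929 × 16 = 46864 mm.
4 intermediate landings contribute 4 × 2400 = 9600 mm.
Total developed length = 46864 + 9600 = 56464 mm.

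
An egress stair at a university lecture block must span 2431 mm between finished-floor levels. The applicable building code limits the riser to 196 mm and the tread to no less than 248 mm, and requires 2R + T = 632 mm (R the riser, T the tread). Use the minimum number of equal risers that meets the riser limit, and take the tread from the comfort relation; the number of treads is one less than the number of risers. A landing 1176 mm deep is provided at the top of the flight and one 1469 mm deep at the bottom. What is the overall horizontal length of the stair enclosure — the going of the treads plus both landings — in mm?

2431 / 196 = 12.403 → round up to 13 risers.
R = 2431 ÷ 13 = 187 mm.
From 2R + T = 632: T = 632 − 374 = 258 mm.
Treads = 13 − 1 = 12; going = 12 × 258 = 3096 mm.
Add landings: 3096 + 1176 + 1469 = 5741 mm.

5741 mm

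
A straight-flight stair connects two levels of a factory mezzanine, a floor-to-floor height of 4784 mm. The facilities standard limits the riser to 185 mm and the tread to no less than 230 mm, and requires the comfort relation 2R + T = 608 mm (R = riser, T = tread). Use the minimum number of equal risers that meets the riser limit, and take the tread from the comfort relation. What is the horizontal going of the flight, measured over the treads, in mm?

6000 mm

At most 185 each: 4784/185 = 25.86, giving 26 risers.
Riser R = 4784 / 26 = 184 mm, within the 185 mm limit.
T = 608 − 2·184 = 240 mm, which satisfies the 230 mm minimum.
Treads = 26 − 1 = 25; going = 25 × 240 = 6000 mm.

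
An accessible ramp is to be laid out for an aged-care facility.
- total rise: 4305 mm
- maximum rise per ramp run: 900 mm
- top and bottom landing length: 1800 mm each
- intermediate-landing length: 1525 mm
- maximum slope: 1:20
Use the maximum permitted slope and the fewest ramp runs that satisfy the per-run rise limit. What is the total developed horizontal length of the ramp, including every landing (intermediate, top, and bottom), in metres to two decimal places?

⌈4305/900⌉ = 5 ramp runs. That means 4 intermediate landings.
Horizontal run for 4305 mm of rise at 1:20 is 4305 × 20 = 86100 mm.
Intermediate landings: 4 × 1525 = 6100 mm.
Top and bottom landings: 2 × 1800 = 3600 mm.
Total = 86100 + 6100 + 3600 = 95800 mm.
= 95.80 m.

95.80 m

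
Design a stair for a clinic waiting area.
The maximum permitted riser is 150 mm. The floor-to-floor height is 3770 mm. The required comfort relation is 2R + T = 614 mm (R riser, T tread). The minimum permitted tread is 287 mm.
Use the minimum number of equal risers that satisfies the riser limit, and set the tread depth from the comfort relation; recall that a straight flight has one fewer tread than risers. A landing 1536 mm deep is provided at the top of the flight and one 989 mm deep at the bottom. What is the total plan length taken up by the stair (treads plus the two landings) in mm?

10625 mm

3770 / 150 = 25.13, so 26 risers are needed.
R = 3770 ÷ 26 = 145 mm.
Tread T = 614 − 2 × 145 = 324 mm (≥ 287 mm).
Going = (26 − 1) × 324 = 8100 mm.
Add landings: 8100 + 1536 + 989 = 10625 mm.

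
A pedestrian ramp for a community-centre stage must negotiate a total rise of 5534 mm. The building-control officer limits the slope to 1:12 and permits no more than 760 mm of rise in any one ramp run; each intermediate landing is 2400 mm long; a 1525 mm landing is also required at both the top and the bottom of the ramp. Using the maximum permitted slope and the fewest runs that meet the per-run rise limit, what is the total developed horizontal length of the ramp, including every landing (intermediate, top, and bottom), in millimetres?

5534 / 760 = 7.282 → round up to 8 ramp runs. That means 7 intermediate landings.
Horizontal run for 5534 mm of rise at 1:12 is 5534 × 12 = 66408 mm.
Intermediate landings: 7 × 2400 = 16800 mm.
Top and bottom landings: 2 × 1525 = 3050 mm.
Total = 66408 + 16800 + 3050 = 86258 mm.

86258 mm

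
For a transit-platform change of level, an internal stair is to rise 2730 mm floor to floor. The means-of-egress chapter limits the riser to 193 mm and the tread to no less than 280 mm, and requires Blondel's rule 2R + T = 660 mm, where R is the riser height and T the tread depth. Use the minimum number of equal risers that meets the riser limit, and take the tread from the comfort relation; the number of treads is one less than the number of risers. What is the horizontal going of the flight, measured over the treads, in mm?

4144 mm

At most 193 each: 2730/193 = 14.15, giving 15 risers.
R = 2730 ÷ 15 = 182 mm.
T = 660 − 2·182 = 296 mm, which satisfies the 280 mm minimum.
Treads = 15 − 1 = 14; going = 14 × 296 = 4144 mm.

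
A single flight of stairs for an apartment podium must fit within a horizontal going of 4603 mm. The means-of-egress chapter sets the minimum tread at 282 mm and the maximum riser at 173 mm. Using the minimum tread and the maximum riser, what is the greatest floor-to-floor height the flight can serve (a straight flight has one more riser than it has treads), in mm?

4603 / 282 = 16.32, so 16 treads fit.
Risers = treads + 1 = 17.
Maximum height = 17 × 173 = 2941 mm.

2941 mm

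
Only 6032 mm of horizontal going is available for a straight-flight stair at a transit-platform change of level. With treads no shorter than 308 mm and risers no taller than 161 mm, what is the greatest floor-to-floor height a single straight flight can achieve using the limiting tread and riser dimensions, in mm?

Treads that fit: ⌊6032 / 308⌋ = 19.
Risers = treads + 1 = 20.
Maximum height = 20 × 161 = 3220 mm.

3220 mm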